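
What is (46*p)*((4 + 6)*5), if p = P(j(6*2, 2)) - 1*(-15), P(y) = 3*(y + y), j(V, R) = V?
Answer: 200100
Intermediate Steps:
P(y) = 6*y (P(y) = 3*(2*y) = 6*y)
p = 87 (p = 6*(6*2) - 1*(-15) = 6*12 + 15 = 72 + 15 = 87)
(46*p)*((4 + 6)*5) = (46*87)*((4 + 6)*5) = 4002*(10*5) = 4002*50 = 200100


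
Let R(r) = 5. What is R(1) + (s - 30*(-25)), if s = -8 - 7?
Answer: 740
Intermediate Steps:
s = -15
R(1) + (s - 30*(-25)) = 5 + (-15 - 30*(-25)) = 5 + (-15 + 750) = 5 + 735 = 740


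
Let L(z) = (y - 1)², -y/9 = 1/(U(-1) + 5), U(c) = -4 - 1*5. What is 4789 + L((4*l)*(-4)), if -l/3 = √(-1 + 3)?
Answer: 76649/16 ≈ 4790.6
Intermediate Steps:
U(c) = -9 (U(c) = -4 - 5 = -9)
y = 9/4 (y = -9/(-9 + 5) = -9/(-4) = -9*(-¼) = 9/4 ≈ 2.2500)
l = -3*√2 (l = -3*√(-1 + 3) = -3*√2 ≈ -4.2426)
L(z) = 25/16 (L(z) = (9/4 - 1)² = (5/4)² = 25/16)
4789 + L((4*l)*(-4)) = 4789 + 25/16 = 76649/16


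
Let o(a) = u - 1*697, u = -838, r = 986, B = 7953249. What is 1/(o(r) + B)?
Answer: 1/7951714 ≈ 1.2576e-7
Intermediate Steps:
o(a) = -1535 (o(a) = -838 - 1*697 = -838 - 697 = -1535)
1/(o(r) + B) = 1/(-1535 + 7953249) = 1/7951714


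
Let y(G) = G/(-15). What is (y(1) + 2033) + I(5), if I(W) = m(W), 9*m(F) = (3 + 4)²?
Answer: 91727/45 ≈ 2038.4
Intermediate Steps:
y(G) = -G/15 (y(G) = G*(-1/15) = -G/15)
m(F) = 49/9 (m(F) = (3 + 4)²/9 = (⅑)*7² = (⅑)*49 = 49/9)
I(W) = 49/9
(y(1) + 2033) + I(5) = (-1/15*1 + 2033) + 49/9 = (-1/15 + 2033) + 49/9 = 30494/15 + 49/9 = 91727/45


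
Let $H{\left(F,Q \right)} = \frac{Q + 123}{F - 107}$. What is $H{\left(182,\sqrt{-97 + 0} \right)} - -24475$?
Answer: $\frac{611916}{25} + \frac{i \sqrt{97}}{75} \approx 24477.0 + 0.13132 i$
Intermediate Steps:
$H{\left(F,Q \right)} = \frac{123 + Q}{-107 + F}$
$H{\left(182,\sqrt{-97 + 0} \right)} - -24475 = \frac{123 + \sqrt{-97 + 0}}{-107 + 182} - -24475 = \frac{123 + \sqrt{-97}}{75} + 24475 = \frac{123 + i \sqrt{97}}{75} + 24475 = \left(\frac{41}{25} + \frac{i \sqrt{97}}{75}\right) + 24475 = \frac{611916}{25} + \frac{i \sqrt{97}}{75}$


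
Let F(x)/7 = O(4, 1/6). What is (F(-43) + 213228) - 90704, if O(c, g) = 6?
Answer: 122566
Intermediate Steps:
F(x) = 42 (F(x) = 7*6 = 42)
(F(-43) + 213228) - 90704 = (42 + 213228) - 90704 = 213270 - 90704 = 122566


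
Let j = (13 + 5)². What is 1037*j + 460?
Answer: 336448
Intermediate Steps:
j = 324 (j = 18² = 324)
1037*j + 460 = 1037*324 + 460 = 335988 + 460 = 336448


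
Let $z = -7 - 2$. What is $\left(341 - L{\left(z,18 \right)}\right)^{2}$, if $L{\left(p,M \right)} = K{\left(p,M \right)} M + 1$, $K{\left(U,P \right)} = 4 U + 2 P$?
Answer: $115600$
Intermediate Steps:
$z = -9$
$K{\left(U,P \right)} = 2 P + 4 U$
$L{\left(p,M \right)} = 1 + M \left(2 M + 4 p\right)$ ($L{\left(p,M \right)} = \left(2 M + 4 p\right) M + 1 = M \left(2 M + 4 p\right) + 1 = 1 + M \left(2 M + 4 p\right)$)
$\left(341 - L{\left(z,18 \right)}\right)^{2} = \left(341 - \left(1 + 2 \cdot 18 \left(18 + 2 \left(-9\right)\right)\right)\right)^{2} = \left(341 - \left(1 + 2 \cdot 18 \left(18 - 18\right)\right)\right)^{2} = \left(341 - \left(1 + 2 \cdot 18 \cdot 0\right)\right)^{2} = \left(341 - \left(1 + 0\right)\right)^{2} = \left(341 - 1\right)^{2} = 340^{2} = 115600$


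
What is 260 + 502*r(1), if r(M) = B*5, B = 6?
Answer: 15320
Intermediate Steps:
r(M) = 30 (r(M) = 6*5 = 30)
260 + 502*r(1) = 260 + 502*30 = 260 + 15060 = 15320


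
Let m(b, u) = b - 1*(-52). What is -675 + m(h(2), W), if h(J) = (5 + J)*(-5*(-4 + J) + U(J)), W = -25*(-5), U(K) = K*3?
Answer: -511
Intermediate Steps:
U(K) = 3*K
W = 125
h(J) = (5 + J)*(20 - 2*J) (h(J) = (5 + J)*(-5*(-4 + J) + 3*J) = (5 + J)*((20 - 5*J) + 3*J) = (5 + J)*(20 - 2*J))
m(b, u) = 52 + b (m(b, u) = b + 52 = 52 + b)
-675 + m(h(2), W) = -675 + (52 + (100 - 2*2² + 10*2)) = -675 + (52 + (100 - 2*4 + 20)) = -675 + (52 + (100 - 8 + 20)) = -675 + (52 + 112) = -675 + 164 = -511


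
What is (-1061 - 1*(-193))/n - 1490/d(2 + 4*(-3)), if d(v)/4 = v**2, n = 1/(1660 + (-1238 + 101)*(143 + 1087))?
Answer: 48498631851/40 ≈ 1.2125e+9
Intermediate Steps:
n = -1/1396850 (n = 1/(1660 - 1137*1230) = 1/(1660 - 1398510) = 1/(-1396850) = -1/1396850 ≈ -7.1590e-7)
d(v) = 4*v**2
(-1061 - 1*(-193))/n - 1490/d(2 + 4*(-3)) = (-1061 - 1*(-193))/(-1/1396850) - 1490*1/(4*(2 + 4*(-3))**2) = (-1061 + 193)*(-1396850) - 1490*1/(4*(2 - 12)**2) = -868*(-1396850) - 1490/(4*(-10)**2) = 1212465800 - 1490/(4*100) = 1212465800 - 1490/400 = 1212465800 - 1490*1/400 = 1212465800 - 149/40 = 48498631851/40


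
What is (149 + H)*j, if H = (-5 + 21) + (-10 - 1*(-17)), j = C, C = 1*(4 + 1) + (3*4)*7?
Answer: 15308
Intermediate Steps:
C = 89 (C = 1*5 + 12*7 = 5 + 84 = 89)
j = 89
H = 23 (H = 16 + (-10 + 17) = 16 + 7 = 23)
(149 + H)*j = (149 + 23)*89 = 172*89 = 15308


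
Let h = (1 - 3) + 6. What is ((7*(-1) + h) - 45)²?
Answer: 2304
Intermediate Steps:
h = 4 (h = -2 + 6 = 4)
((7*(-1) + h) - 45)² = ((7*(-1) + 4) - 45)² = ((-7 + 4) - 45)² = (-3 - 45)² = (-48)² = 2304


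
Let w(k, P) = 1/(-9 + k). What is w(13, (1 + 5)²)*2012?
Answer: 503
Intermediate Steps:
w(13, (1 + 5)²)*2012 = 2012/(-9 + 13) = 2012/4 = (¼)*2012 = 503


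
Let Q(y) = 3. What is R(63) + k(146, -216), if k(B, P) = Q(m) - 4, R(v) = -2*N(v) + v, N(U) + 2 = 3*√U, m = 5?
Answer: 66 - 18*√7 ≈ 18.376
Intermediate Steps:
N(U) = -2 + 3*√U
R(v) = 4 + v - 6*√v (R(v) = -2*(-2 + 3*√v) + v = (4 - 6*√v) + v = 4 + v - 6*√v)
k(B, P) = -1 (k(B, P) = 3 - 4 = -1)
R(63) + k(146, -216) = (4 + 63 - 18*√7) - 1 = (67 - 18*√7) - 1 = 66 - 18*√7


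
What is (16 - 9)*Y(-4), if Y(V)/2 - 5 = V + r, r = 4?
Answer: 70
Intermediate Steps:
Y(V) = 18 + 2*V (Y(V) = 10 + 2*(V + 4) = 10 + 2*(4 + V) = 10 + (8 + 2*V) = 18 + 2*V)
(16 - 9)*Y(-4) = (16 - 9)*(18 + 2*(-4)) = 7*(18 - 8) = 7*10 = 70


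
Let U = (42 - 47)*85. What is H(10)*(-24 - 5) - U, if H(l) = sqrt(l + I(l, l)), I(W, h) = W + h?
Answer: 425 - 29*sqrt(30) ≈ 266.16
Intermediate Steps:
H(l) = sqrt(3)*sqrt(l) (H(l) = sqrt(l + (l + l)) = sqrt(l + 2*l) = sqrt(3*l) = sqrt(3)*sqrt(l))
U = -425 (U = -5*85 = -425)
H(10)*(-24 - 5) - U = (sqrt(3)*sqrt(10))*(-24 - 5) - 1*(-425) = sqrt(30)*(-29) + 425 = -29*sqrt(30) + 425 = 425 - 29*sqrt(30)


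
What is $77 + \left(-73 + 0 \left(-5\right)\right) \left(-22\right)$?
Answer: $1683$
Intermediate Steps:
$77 + \left(-73 + 0 \left(-5\right)\right) \left(-22\right) = 77 + \left(-73 + 0\right) \left(-22\right) = 77 - -1606 = 77 + 1606 = 1683$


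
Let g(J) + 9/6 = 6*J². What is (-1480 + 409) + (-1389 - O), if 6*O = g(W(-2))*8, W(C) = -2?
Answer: -2490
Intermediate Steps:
g(J) = -3/2 + 6*J²
O = 30 (O = ((-3/2 + 6*(-2)²)*8)/6 = ((-3/2 + 6*4)*8)/6 = ((-3/2 + 24)*8)/6 = ((45/2)*8)/6 = (⅙)*180 = 30)
(-1480 + 409) + (-1389 - O) = (-1480 + 409) + (-1389 - 1*30) = -1071 + (-1389 - 30) = -1071 - 1419 = -2490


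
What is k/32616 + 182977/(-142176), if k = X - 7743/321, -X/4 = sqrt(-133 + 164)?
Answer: -26622524345/20674238688 - sqrt(31)/8154 ≈ -1.2884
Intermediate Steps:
X = -4*sqrt(31) (X = -4*sqrt(-133 + 164) = -4*sqrt(31) ≈ -22.271)
k = -2581/107 - 4*sqrt(31) (k = -4*sqrt(31) - 7743/321 = -4*sqrt(31) - 89*29/107 = -4*sqrt(31) - 2581/107 = -2581/107 - 4*sqrt(31) ≈ -46.393)
k/32616 + 182977/(-142176) = (-2581/107 - 4*sqrt(31))/32616 + 182977/(-142176) = (-2581/107 - 4*sqrt(31))*(1/32616) + 182977*(-1/142176) = (-2581/3489912 - sqrt(31)/8154) - 182977/142176 = -26622524345/20674238688 - sqrt(31)/8154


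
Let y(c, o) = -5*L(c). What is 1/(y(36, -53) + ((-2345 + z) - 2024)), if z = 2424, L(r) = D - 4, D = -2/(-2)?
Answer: -1/1930 ≈ -0.00051813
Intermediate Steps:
D = 1 (D = -2*(-½) = 1)
L(r) = -3 (L(r) = 1 - 4 = -3)
y(c, o) = 15 (y(c, o) = -5*(-3) = 15)
1/(y(36, -53) + ((-2345 + z) - 2024)) = 1/(15 + ((-2345 + 2424) - 2024)) = 1/(15 + (79 - 2024)) = 1/(15 - 1945) = 1/(-1930) = -1/1930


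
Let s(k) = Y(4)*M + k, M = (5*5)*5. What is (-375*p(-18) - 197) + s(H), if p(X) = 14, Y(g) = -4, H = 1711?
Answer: -4236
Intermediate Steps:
M = 125 (M = 25*5 = 125)
s(k) = -500 + k (s(k) = -4*125 + k = -500 + k)
(-375*p(-18) - 197) + s(H) = (-375*14 - 197) + (-500 + 1711) = (-5250 - 197) + 1211 = -5447 + 1211 = -4236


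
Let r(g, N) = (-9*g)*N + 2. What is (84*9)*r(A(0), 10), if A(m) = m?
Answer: 1512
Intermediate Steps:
r(g, N) = 2 - 9*N*g (r(g, N) = -9*N*g + 2 = 2 - 9*N*g)
(84*9)*r(A(0), 10) = (84*9)*(2 - 9*10*0) = 756*(2 + 0) = 756*2 = 1512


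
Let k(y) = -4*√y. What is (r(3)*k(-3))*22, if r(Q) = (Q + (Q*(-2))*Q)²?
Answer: -19800*I*√3 ≈ -34295.0*I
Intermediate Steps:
r(Q) = (Q - 2*Q²)² (r(Q) = (Q + (-2*Q)*Q)² = (Q - 2*Q²)²)
(r(3)*k(-3))*22 = ((3²*(-1 + 2*3)²)*(-4*I*√3))*22 = ((9*(-1 + 6)²)*(-4*I*√3))*22 = ((9*5²)*(-4*I*√3))*22 = ((9*25)*(-4*I*√3))*22 = (225*(-4*I*√3))*22 = -900*I*√3*22 = -19800*I*√3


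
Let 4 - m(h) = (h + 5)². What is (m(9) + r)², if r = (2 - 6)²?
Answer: 30976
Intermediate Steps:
m(h) = 4 - (5 + h)² (m(h) = 4 - (h + 5)² = 4 - (5 + h)²)
r = 16 (r = (-4)² = 16)
(m(9) + r)² = ((4 - (5 + 9)²) + 16)² = ((4 - 1*14²) + 16)² = ((4 - 1*196) + 16)² = ((4 - 196) + 16)² = (-192 + 16)² = (-176)² = 30976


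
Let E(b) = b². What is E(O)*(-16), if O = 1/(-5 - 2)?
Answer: -16/49 ≈ -0.32653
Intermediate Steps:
O = -⅐ (O = 1/(-7) = -⅐ ≈ -0.14286)
E(O)*(-16) = (-⅐)²*(-16) = (1/49)*(-16) = -16/49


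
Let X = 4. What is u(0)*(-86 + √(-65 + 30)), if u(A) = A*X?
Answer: 0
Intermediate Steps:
u(A) = 4*A (u(A) = A*4 = 4*A)
u(0)*(-86 + √(-65 + 30)) = (4*0)*(-86 + √(-65 + 30)) = 0*(-86 + √(-35)) = 0*(-86 + I*√35) = 0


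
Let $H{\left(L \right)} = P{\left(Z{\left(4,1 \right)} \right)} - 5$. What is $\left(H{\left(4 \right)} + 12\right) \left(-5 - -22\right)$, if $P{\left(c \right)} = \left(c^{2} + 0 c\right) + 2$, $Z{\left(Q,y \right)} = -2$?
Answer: $221$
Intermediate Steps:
$P{\left(c \right)} = 2 + c^{2}$ ($P{\left(c \right)} = \left(c^{2} + 0\right) + 2 = c^{2} + 2 = 2 + c^{2}$)
$H{\left(L \right)} = 1$ ($H{\left(L \right)} = \left(2 + \left(-2\right)^{2}\right) - 5 = \left(2 + 4\right) - 5 = 6 - 5 = 1$)
$\left(H{\left(4 \right)} + 12\right) \left(-5 - -22\right) = \left(1 + 12\right) \left(-5 - -22\right) = 13 \left(-5 + 22\right) = 13 \cdot 17 = 221$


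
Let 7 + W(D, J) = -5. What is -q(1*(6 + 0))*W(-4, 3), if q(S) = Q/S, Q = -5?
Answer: -10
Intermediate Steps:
W(D, J) = -12 (W(D, J) = -7 - 5 = -12)
q(S) = -5/S
-q(1*(6 + 0))*W(-4, 3) = -(-5/(6 + 0))*(-12) = -(-5/(1*6))*(-12) = -(-5/6)*(-12) = -(-5*1/6)*(-12) = -(-5)*(-12)/6 = -1*10 = -10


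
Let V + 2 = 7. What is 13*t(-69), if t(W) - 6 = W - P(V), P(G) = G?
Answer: -884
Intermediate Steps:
V = 5 (V = -2 + 7 = 5)
t(W) = 1 + W (t(W) = 6 + (W - 1*5) = 6 + (W - 5) = 6 + (-5 + W) = 1 + W)
13*t(-69) = 13*(1 - 69) = 13*(-68) = -884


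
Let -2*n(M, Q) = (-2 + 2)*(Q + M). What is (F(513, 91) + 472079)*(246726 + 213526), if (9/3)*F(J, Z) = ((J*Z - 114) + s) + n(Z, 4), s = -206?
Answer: 673164575200/3 ≈ 2.2439e+11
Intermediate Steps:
n(M, Q) = 0 (n(M, Q) = -(-2 + 2)*(Q + M)/2 = -0*(M + Q) = -1/2*0 = 0)
F(J, Z) = -320/3 + J*Z/3 (F(J, Z) = (((J*Z - 114) - 206) + 0)/3 = (((-114 + J*Z) - 206) + 0)/3 = ((-320 + J*Z) + 0)/3 = (-320 + J*Z)/3 = -320/3 + J*Z/3)
(F(513, 91) + 472079)*(246726 + 213526) = ((-320/3 + (1/3)*513*91) + 472079)*(246726 + 213526) = ((-320/3 + 15561) + 472079)*460252 = (46363/3 + 472079)*460252 = (1462600/3)*460252 = 673164575200/3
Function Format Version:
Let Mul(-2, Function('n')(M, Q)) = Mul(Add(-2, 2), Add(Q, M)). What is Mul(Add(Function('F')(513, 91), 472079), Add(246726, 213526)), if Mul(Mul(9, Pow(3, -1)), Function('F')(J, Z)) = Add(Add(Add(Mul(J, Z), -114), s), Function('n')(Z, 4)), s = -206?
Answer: Rational(673164575200, 3) ≈ 2.2439e+11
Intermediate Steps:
Function('n')(M, Q) = 0 (Function('n')(M, Q) = Mul(Rational(-1, 2), Mul(Add(-2, 2), Add(Q, M))) = Mul(Rational(-1, 2), Mul(0, Add(M, Q))) = Mul(Rational(-1, 2), 0) = 0)
Function('F')(J, Z) = Add(Rational(-320, 3), Mul(Rational(1, 3), J, Z)) (Function('F')(J, Z) = Mul(Rational(1, 3), Add(Add(Add(Mul(J, Z), -114), -206), 0)) = Mul(Rational(1, 3), Add(Add(Add(-114, Mul(J, Z)), -206), 0)) = Mul(Rational(1, 3), Add(Add(-320, Mul(J, Z)), 0)) = Mul(Rational(1, 3), Add(-320, Mul(J, Z))) = Add(Rational(-320, 3), Mul(Rational(1, 3), J, Z)))
Mul(Add(Function('F')(513, 91), 472079), Add(246726, 213526)) = Mul(Add(Add(Rational(-320, 3), Mul(Rational(1, 3), 513, 91)), 472079), Add(246726, 213526)) = Mul(Add(Add(Rational(-320, 3), 15561), 472079), 460252) = Mul(Add(Rational(46363, 3), 472079), 460252) = Mul(Rational(1462600, 3), 460252) = Rational(673164575200, 3)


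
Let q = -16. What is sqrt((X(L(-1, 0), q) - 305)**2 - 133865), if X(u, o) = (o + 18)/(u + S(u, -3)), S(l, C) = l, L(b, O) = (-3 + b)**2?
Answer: I*sqrt(10464799)/16 ≈ 202.18*I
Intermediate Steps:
X(u, o) = (18 + o)/(2*u) (X(u, o) = (o + 18)/(u + u) = (18 + o)/((2*u)) = (18 + o)*(1/(2*u)) = (18 + o)/(2*u))
sqrt((X(L(-1, 0), q) - 305)**2 - 133865) = sqrt(((18 - 16)/(2*((-3 - 1)**2)) - 305)**2 - 133865) = sqrt(((1/2)*2/(-4)**2 - 305)**2 - 133865) = sqrt(((1/2)*2/16 - 305)**2 - 133865) = sqrt(((1/2)*(1/16)*2 - 305)**2 - 133865) = sqrt((1/16 - 305)**2 - 133865) = sqrt((-4879/16)**2 - 133865) = sqrt(23804641/256 - 133865) = sqrt(-10464799/256) = I*sqrt(10464799)/16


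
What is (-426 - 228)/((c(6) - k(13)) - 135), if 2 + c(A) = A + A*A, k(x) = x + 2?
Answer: 327/55 ≈ 5.9455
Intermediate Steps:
k(x) = 2 + x
c(A) = -2 + A + A**2 (c(A) = -2 + (A + A*A) = -2 + (A + A**2) = -2 + A + A**2)
(-426 - 228)/((c(6) - k(13)) - 135) = (-426 - 228)/(((-2 + 6 + 6**2) - (2 + 13)) - 135) = -654/(((-2 + 6 + 36) - 1*15) - 135) = -654/((40 - 15) - 135) = -654/(25 - 135) = -654/(-110) = -654*(-1/110) = 327/55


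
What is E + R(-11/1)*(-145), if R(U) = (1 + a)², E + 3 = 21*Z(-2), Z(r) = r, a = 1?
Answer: -625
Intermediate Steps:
E = -45 (E = -3 + 21*(-2) = -3 - 42 = -45)
R(U) = 4 (R(U) = (1 + 1)² = 2² = 4)
E + R(-11/1)*(-145) = -45 + 4*(-145) = -45 - 580 = -625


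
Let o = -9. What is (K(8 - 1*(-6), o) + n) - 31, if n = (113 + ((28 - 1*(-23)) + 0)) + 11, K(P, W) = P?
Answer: 158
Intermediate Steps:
n = 175 (n = (113 + ((28 + 23) + 0)) + 11 = (113 + (51 + 0)) + 11 = (113 + 51) + 11 = 164 + 11 = 175)
(K(8 - 1*(-6), o) + n) - 31 = ((8 - 1*(-6)) + 175) - 31 = ((8 + 6) + 175) - 31 = (14 + 175) - 31 = 189 - 31 = 158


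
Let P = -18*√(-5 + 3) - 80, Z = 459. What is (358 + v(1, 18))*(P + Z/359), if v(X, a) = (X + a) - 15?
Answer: -10230482/359 - 6516*I*√2 ≈ -28497.0 - 9215.0*I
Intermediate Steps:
v(X, a) = -15 + X + a
P = -80 - 18*I*√2 (P = -18*I*√2 - 80 = -80 - 18*I*√2 ≈ -80.0 - 25.456*I)
(358 + v(1, 18))*(P + Z/359) = (358 + (-15 + 1 + 18))*((-80 - 18*I*√2) + 459/359) = (358 + 4)*((-80 - 18*I*√2) + 459*(1/359)) = 362*((-80 - 18*I*√2) + 459/359) = 362*(-28261/359 - 18*I*√2) = -10230482/359 - 6516*I*√2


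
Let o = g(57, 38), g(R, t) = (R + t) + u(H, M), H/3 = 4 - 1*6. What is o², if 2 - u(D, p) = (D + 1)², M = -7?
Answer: 5184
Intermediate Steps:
H = -6 (H = 3*(4 - 1*6) = 3*(4 - 6) = 3*(-2) = -6)
u(D, p) = 2 - (1 + D)² (u(D, p) = 2 - (D + 1)² = 2 - (1 + D)²)
g(R, t) = -23 + R + t (g(R, t) = (R + t) + (2 - (1 - 6)²) = (R + t) + (2 - 1*(-5)²) = (R + t) + (2 - 1*25) = (R + t) + (2 - 25) = (R + t) - 23 = -23 + R + t)
o = 72 (o = -23 + 57 + 38 = 72)
o² = 72² = 5184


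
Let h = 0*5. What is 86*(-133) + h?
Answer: -11438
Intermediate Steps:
h = 0
86*(-133) + h = 86*(-133) + 0 = -11438 + 0 = -11438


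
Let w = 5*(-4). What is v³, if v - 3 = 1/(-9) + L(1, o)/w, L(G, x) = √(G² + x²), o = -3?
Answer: 354679/14580 - 27067*√10/21600 ≈ 20.364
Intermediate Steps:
w = -20
v = 26/9 - √10/20 (v = 3 + (1/(-9) + √(1² + (-3)²)/(-20)) = 3 + (1*(-⅑) + √(1 + 9)*(-1/20)) = 3 + (-⅑ + √10*(-1/20)) = 3 + (-⅑ - √10/20) = 26/9 - √10/20 ≈ 2.7308)
v³ = (26/9 - √10/20)³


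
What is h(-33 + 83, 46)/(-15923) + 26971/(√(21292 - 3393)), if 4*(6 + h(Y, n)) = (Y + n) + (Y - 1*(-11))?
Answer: -133/63692 + 3853*√17899/2557 ≈ 201.59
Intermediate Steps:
h(Y, n) = -13/4 + Y/2 + n/4 (h(Y, n) = -6 + ((Y + n) + (Y - 1*(-11)))/4 = -6 + ((Y + n) + (Y + 11))/4 = -6 + ((Y + n) + (11 + Y))/4 = -6 + (11 + n + 2*Y)/4 = -6 + (11/4 + Y/2 + n/4) = -13/4 + Y/2 + n/4)
h(-33 + 83, 46)/(-15923) + 26971/(√(21292 - 3393)) = (-13/4 + (-33 + 83)/2 + (¼)*46)/(-15923) + 26971/(√(21292 - 3393)) = (-13/4 + (½)*50 + 23/2)*(-1/15923) + 26971/(√17899) = (-13/4 + 25 + 23/2)*(-1/15923) + 26971*(√17899/17899) = (133/4)*(-1/15923) + 3853*√17899/2557 = -133/63692 + 3853*√17899/2557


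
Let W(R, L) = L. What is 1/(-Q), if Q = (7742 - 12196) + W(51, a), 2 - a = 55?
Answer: 1/4507 ≈ 0.00022188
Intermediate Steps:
a = -53 (a = 2 - 1*55 = 2 - 55 = -53)
Q = -4507 (Q = (7742 - 12196) - 53 = -4454 - 53 = -4507)
1/(-Q) = 1/(-1*(-4507)) = 1/4507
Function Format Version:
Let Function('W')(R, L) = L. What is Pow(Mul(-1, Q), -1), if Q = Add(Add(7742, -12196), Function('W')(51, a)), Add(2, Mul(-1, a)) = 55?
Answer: Rational(1, 4507) ≈ 0.00022188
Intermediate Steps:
a = -53 (a = Add(2, Mul(-1, 55)) = Add(2, -55) = -53)
Q = -4507 (Q = Add(Add(7742, -12196), -53) = Add(-4454, -53) = -4507)
Pow(Mul(-1, Q), -1) = Pow(Mul(-1, -4507), -1) = Pow(4507, -1) = Rational(1, 4507)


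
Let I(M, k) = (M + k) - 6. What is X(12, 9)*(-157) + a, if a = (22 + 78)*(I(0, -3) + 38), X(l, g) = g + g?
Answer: 74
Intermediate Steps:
X(l, g) = 2*g
I(M, k) = -6 + M + k
a = 2900 (a = (22 + 78)*((-6 + 0 - 3) + 38) = 100*(-9 + 38) = 100*29 = 2900)
X(12, 9)*(-157) + a = (2*9)*(-157) + 2900 = 18*(-157) + 2900 = -2826 + 2900 = 74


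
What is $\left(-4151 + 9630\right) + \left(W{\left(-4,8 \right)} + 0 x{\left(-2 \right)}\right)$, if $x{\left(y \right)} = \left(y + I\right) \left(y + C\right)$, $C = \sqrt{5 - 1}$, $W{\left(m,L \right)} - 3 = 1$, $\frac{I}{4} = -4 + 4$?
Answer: $5483$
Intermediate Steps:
$I = 0$ ($I = 4 \left(-4 + 4\right) = 4 \cdot 0 = 0$)
$W{\left(m,L \right)} = 4$ ($W{\left(m,L \right)} = 3 + 1 = 4$)
$C = 2$ ($C = \sqrt{4} = 2$)
$x{\left(y \right)} = y \left(2 + y\right)$ ($x{\left(y \right)} = \left(y + 0\right) \left(y + 2\right) = y \left(2 + y\right)$)
$\left(-4151 + 9630\right) + \left(W{\left(-4,8 \right)} + 0 x{\left(-2 \right)}\right) = \left(-4151 + 9630\right) + \left(4 + 0 \left(- 2 \left(2 - 2\right)\right)\right) = 5479 + \left(4 + 0 \left(\left(-2\right) 0\right)\right) = 5479 + \left(4 + 0 \cdot 0\right) = 5479 + \left(4 + 0\right) = 5479 + 4 = 5483$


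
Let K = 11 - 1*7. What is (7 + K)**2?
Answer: 121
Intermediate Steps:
K = 4 (K = 11 - 7 = 4)
(7 + K)**2 = (7 + 4)**2 = 11**2 = 121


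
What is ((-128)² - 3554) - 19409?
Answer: -6579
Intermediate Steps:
((-128)² - 3554) - 19409 = (16384 - 3554) - 19409 = 12830 - 19409 = -6579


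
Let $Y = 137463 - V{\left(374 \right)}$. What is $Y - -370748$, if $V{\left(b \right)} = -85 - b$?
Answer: $508670$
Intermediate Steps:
$Y = 137922$ ($Y = 137463 - \left(-85 - 374\right) = 137463 - -459 = 137463 + 459 = 137922$)
$Y - -370748 = 137922 - -370748 = 137922 + 370748 = 508670$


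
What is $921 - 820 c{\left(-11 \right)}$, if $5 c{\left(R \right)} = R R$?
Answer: $-18923$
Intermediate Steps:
$c{\left(R \right)} = \frac{R^{2}}{5}$ ($c{\left(R \right)} = \frac{R R}{5} = \frac{R^{2}}{5}$)
$921 - 820 c{\left(-11 \right)} = 921 - 820 \frac{\left(-11\right)^{2}}{5} = 921 - 820 \cdot \frac{1}{5} \cdot 121 = 921 - 19844 = -18923$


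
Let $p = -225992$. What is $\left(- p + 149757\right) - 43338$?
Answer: $332411$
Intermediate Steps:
$\left(- p + 149757\right) - 43338 = \left(\left(-1\right) \left(-225992\right) + 149757\right) - 43338 = \left(225992 + 149757\right) - 43338 = 375749 - 43338 = 332411$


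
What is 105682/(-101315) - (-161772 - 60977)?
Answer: 22567709253/101315 ≈ 2.2275e+5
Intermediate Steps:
105682/(-101315) - (-161772 - 60977) = 105682*(-1/101315) - 1*(-222749) = -105682/101315 + 222749 = 22567709253/101315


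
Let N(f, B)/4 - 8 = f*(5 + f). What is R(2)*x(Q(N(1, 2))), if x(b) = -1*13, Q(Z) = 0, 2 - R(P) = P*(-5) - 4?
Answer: -208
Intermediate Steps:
R(P) = 6 + 5*P (R(P) = 2 - (P*(-5) - 4) = 2 - (-5*P - 4) = 2 - (-4 - 5*P) = 2 + (4 + 5*P) = 6 + 5*P)
N(f, B) = 32 + 4*f*(5 + f) (N(f, B) = 32 + 4*(f*(5 + f)) = 32 + 4*f*(5 + f))
x(b) = -13
R(2)*x(Q(N(1, 2))) = (6 + 5*2)*(-13) = (6 + 10)*(-13) = 16*(-13) = -208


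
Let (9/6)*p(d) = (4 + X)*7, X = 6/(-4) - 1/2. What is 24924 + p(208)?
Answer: 74800/3 ≈ 24933.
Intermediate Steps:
X = -2 (X = 6*(-1/4) - 1*1/2 = -3/2 - 1/2 = -2)
p(d) = 28/3 (p(d) = 2*((4 - 2)*7)/3 = 2*(2*7)/3 = (2/3)*14 = 28/3)
24924 + p(208) = 24924 + 28/3 = 74800/3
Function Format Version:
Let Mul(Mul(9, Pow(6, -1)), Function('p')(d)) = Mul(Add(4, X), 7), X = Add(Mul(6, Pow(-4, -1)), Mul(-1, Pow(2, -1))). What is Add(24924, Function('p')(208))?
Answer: Rational(74800, 3) ≈ 24933.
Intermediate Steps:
X = -2 (X = Add(Mul(6, Rational(-1, 4)), Mul(-1, Rational(1, 2))) = Add(Rational(-3, 2), Rational(-1, 2)) = -2)
Function('p')(d) = Rational(28, 3) (Function('p')(d) = Mul(Rational(2, 3), Mul(Add(4, -2), 7)) = Mul(Rational(2, 3), Mul(2, 7)) = Mul(Rational(2, 3), 14) = Rational(28, 3))
Add(24924, Function('p')(208)) = Add(24924, Rational(28, 3)) = Rational(74800, 3)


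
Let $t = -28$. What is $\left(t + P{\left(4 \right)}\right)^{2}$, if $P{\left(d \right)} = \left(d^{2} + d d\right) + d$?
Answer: $64$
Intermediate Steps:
$P{\left(d \right)} = d + 2 d^{2}$ ($P{\left(d \right)} = \left(d^{2} + d^{2}\right) + d = 2 d^{2} + d = d + 2 d^{2}$)
$\left(t + P{\left(4 \right)}\right)^{2} = \left(-28 + 4 \left(1 + 2 \cdot 4\right)\right)^{2} = \left(-28 + 4 \left(1 + 8\right)\right)^{2} = \left(-28 + 4 \cdot 9\right)^{2} = \left(-28 + 36\right)^{2} = 8^{2} = 64$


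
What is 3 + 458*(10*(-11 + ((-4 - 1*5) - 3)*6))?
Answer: -380137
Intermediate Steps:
3 + 458*(10*(-11 + ((-4 - 1*5) - 3)*6)) = 3 + 458*(10*(-11 + ((-4 - 5) - 3)*6)) = 3 + 458*(10*(-11 + (-9 - 3)*6)) = 3 + 458*(10*(-11 - 12*6)) = 3 + 458*(10*(-11 - 72)) = 3 + 458*(10*(-83)) = 3 + 458*(-830) = 3 - 380140 = -380137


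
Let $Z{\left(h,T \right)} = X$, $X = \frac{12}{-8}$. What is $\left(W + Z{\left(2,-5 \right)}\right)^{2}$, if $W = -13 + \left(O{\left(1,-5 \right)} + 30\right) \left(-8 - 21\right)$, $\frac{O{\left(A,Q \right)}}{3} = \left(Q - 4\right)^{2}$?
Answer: $\frac{251634769}{4} \approx 6.2909 \cdot 10^{7}$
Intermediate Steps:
$O{\left(A,Q \right)} = 3 \left(-4 + Q\right)^{2}$ ($O{\left(A,Q \right)} = 3 \left(Q - 4\right)^{2} = 3 \left(-4 + Q\right)^{2}$)
$W = -7930$ ($W = -13 + \left(3 \left(-4 - 5\right)^{2} + 30\right) \left(-8 - 21\right) = -13 + \left(3 \left(-9\right)^{2} + 30\right) \left(-29\right) = -13 + \left(3 \cdot 81 + 30\right) \left(-29\right) = -13 + \left(243 + 30\right) \left(-29\right) = -13 + 273 \left(-29\right) = -13 - 7917 = -7930$)
$X = - \frac{3}{2}$ ($X = 12 \left(- \frac{1}{8}\right) = - \frac{3}{2} \approx -1.5$)
$Z{\left(h,T \right)} = - \frac{3}{2}$
$\left(W + Z{\left(2,-5 \right)}\right)^{2} = \left(-7930 - \frac{3}{2}\right)^{2} = \left(- \frac{15863}{2}\right)^{2} = \frac{251634769}{4}$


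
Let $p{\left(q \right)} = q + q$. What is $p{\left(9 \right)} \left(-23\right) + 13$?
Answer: $-401$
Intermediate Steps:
$p{\left(q \right)} = 2 q$
$p{\left(9 \right)} \left(-23\right) + 13 = 2 \cdot 9 \left(-23\right) + 13 = 18 \left(-23\right) + 13 = -414 + 13 = -401$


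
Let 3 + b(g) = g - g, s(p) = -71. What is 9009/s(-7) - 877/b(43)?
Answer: 35240/213 ≈ 165.45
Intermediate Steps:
b(g) = -3 (b(g) = -3 + (g - g) = -3 + 0 = -3)
9009/s(-7) - 877/b(43) = 9009/(-71) - 877/(-3) = 9009*(-1/71) - 877*(-⅓) = -9009/71 + 877/3 = 35240/213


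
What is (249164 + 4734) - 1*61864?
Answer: 192034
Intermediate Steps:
(249164 + 4734) - 1*61864 = 253898 - 61864 = 192034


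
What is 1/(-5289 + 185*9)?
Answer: -1/3624 ≈ -0.00027594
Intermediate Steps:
1/(-5289 + 185*9) = 1/(-5289 + 1665) = 1/(-3624) = -1/3624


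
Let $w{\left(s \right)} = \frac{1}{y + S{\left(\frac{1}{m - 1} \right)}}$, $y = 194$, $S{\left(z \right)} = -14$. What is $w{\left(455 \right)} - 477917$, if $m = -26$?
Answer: $- \frac{86025059}{180} \approx -4.7792 \cdot 10^{5}$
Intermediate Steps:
$w{\left(s \right)} = \frac{1}{180}$ ($w{\left(s \right)} = \frac{1}{194 - 14} = \frac{1}{180}$)
$w{\left(455 \right)} - 477917 = \frac{1}{180} - 477917 = - \frac{86025059}{180}$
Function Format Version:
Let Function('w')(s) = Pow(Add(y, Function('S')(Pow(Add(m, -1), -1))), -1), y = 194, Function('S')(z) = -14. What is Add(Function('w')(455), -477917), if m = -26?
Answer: Rational(-86025059, 180) ≈ -4.7792e+5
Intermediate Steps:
Function('w')(s) = Rational(1, 180) (Function('w')(s) = Pow(Add(194, -14), -1) = Pow(180, -1) = Rational(1, 180))
Add(Function('w')(455), -477917) = Add(Rational(1, 180), -477917) = Rational(-86025059, 180)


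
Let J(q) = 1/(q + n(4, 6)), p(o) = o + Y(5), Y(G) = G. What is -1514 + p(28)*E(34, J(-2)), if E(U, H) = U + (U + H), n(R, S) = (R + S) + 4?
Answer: 2931/4 ≈ 732.75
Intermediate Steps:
n(R, S) = 4 + R + S
p(o) = 5 + o (p(o) = o + 5 = 5 + o)
J(q) = 1/(14 + q) (J(q) = 1/(q + (4 + 4 + 6)) = 1/(q + 14) = 1/(14 + q))
E(U, H) = H + 2*U (E(U, H) = U + (H + U) = H + 2*U)
-1514 + p(28)*E(34, J(-2)) = -1514 + (5 + 28)*(1/(14 - 2) + 2*34) = -1514 + 33*(1/12 + 68) = -1514 + 33*(817/12) = -1514 + 8987/4 = 2931/4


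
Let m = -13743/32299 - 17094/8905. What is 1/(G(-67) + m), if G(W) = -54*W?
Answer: 287622595/1039944048189 ≈ 0.00027657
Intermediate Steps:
m = -674500521/287622595 (m = -13743*1/32299 - 17094*1/8905 = -13743/32299 - 17094/8905 = -674500521/287622595 ≈ -2.3451)
1/(G(-67) + m) = 1/(-54*(-67) - 674500521/287622595) = 1/(3618 - 674500521/287622595) = 1/(1039944048189/287622595) = 287622595/1039944048189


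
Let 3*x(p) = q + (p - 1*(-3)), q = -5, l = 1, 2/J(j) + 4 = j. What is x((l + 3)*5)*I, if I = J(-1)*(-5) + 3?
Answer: 30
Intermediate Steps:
J(j) = 2/(-4 + j)
I = 5 (I = (2/(-4 - 1))*(-5) + 3 = (2/(-5))*(-5) + 3 = (2*(-⅕))*(-5) + 3 = -⅖*(-5) + 3 = 2 + 3 = 5)
x(p) = -⅔ + p/3 (x(p) = (-5 + (p - 1*(-3)))/3 = (-5 + (p + 3))/3 = (-5 + (3 + p))/3 = (-2 + p)/3 = -⅔ + p/3)
x((l + 3)*5)*I = (-⅔ + ((1 + 3)*5)/3)*5 = (-⅔ + (4*5)/3)*5 = (-⅔ + (⅓)*20)*5 = (-⅔ + 20/3)*5 = 6*5 = 30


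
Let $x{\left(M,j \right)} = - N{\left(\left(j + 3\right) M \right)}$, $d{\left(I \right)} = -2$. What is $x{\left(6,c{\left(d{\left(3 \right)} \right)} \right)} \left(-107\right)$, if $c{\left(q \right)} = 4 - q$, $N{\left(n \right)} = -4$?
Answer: $-428$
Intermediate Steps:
$x{\left(M,j \right)} = 4$ ($x{\left(M,j \right)} = \left(-1\right) \left(-4\right) = 4$)
$x{\left(6,c{\left(d{\left(3 \right)} \right)} \right)} \left(-107\right) = 4 \left(-107\right) = -428$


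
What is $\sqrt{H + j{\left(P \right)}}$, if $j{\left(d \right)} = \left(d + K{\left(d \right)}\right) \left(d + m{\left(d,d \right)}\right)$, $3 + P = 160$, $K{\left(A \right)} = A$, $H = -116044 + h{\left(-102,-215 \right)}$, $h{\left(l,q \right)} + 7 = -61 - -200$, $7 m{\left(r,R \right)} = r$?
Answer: $\frac{10 i \sqrt{29190}}{7} \approx 244.07 i$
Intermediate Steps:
$m{\left(r,R \right)} = \frac{r}{7}$
$h{\left(l,q \right)} = 132$ ($h{\left(l,q \right)} = -7 - -139 = -7 + \left(-61 + 200\right) = -7 + 139 = 132$)
$H = -115912$ ($H = -116044 + 132 = -115912$)
$P = 157$ ($P = -3 + 160 = 157$)
$j{\left(d \right)} = \frac{16 d^{2}}{7}$ ($j{\left(d \right)} = \left(d + d\right) \left(d + \frac{d}{7}\right) = 2 d \frac{8 d}{7} = \frac{16 d^{2}}{7}$)
$\sqrt{H + j{\left(P \right)}} = \sqrt{-115912 + \frac{16 \cdot 157^{2}}{7}} = \sqrt{-115912 + \frac{16}{7} \cdot 24649} = \sqrt{-115912 + \frac{394384}{7}} = \sqrt{- \frac{417000}{7}} = \frac{10 i \sqrt{29190}}{7}$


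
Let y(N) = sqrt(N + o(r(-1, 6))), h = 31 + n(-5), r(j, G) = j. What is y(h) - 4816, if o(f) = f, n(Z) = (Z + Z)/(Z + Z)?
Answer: -4816 + sqrt(31) ≈ -4810.4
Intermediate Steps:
n(Z) = 1 (n(Z) = (2*Z)/((2*Z)) = (2*Z)*(1/(2*Z)) = 1)
h = 32 (h = 31 + 1 = 32)
y(N) = sqrt(-1 + N) (y(N) = sqrt(N - 1) = sqrt(-1 + N))
y(h) - 4816 = sqrt(-1 + 32) - 4816 = sqrt(31) - 4816 = -4816 + sqrt(31)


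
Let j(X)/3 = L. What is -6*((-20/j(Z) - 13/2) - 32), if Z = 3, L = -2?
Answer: 211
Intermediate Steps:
j(X) = -6 (j(X) = 3*(-2) = -6)
-6*((-20/j(Z) - 13/2) - 32) = -6*((-20/(-6) - 13/2) - 32) = -6*((-20*(-⅙) - 13*½) - 32) = -6*((10/3 - 13/2) - 32) = -6*(-19/6 - 32) = -6*(-211/6) = 211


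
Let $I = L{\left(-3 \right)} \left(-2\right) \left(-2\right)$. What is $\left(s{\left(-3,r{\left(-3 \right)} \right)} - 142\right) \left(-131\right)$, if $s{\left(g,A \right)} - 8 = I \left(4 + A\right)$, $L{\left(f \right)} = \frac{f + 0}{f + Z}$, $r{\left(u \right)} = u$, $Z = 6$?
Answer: $18078$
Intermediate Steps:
$L{\left(f \right)} = \frac{f}{6 + f}$ ($L{\left(f \right)} = \frac{f + 0}{f + 6} = \frac{f}{6 + f}$)
$I = -4$ ($I = - \frac{3}{6 - 3} \left(-2\right) \left(-2\right) = - \frac{3}{3} \left(-2\right) \left(-2\right) = \left(-3\right) \frac{1}{3} \left(-2\right) \left(-2\right) = \left(-1\right) \left(-2\right) \left(-2\right) = 2 \left(-2\right) = -4$)
$s{\left(g,A \right)} = -8 - 4 A$ ($s{\left(g,A \right)} = 8 - 4 \left(4 + A\right) = 8 - \left(16 + 4 A\right) = -8 - 4 A$)
$\left(s{\left(-3,r{\left(-3 \right)} \right)} - 142\right) \left(-131\right) = \left(\left(-8 - -12\right) - 142\right) \left(-131\right) = \left(\left(-8 + 12\right) - 142\right) \left(-131\right) = \left(4 - 142\right) \left(-131\right) = \left(-138\right) \left(-131\right) = 18078$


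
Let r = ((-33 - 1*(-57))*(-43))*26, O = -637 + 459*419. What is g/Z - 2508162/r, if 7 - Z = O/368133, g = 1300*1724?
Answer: 13323696696097/38508392 ≈ 3.4599e+5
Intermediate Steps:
O = 191684 (O = -637 + 192321 = 191684)
g = 2241200
Z = 8611/1329 (Z = 7 - 191684/368133 = 7 - 1*692/1329 = 7 - 692/1329 = 8611/1329 ≈ 6.4793)
r = -26832 (r = ((-33 + 57)*(-43))*26 = (24*(-43))*26 = -1032*26 = -26832)
g/Z - 2508162/r = 2241200/(8611/1329) - 2508162/(-26832) = 2241200*(1329/8611) - 2508162*(-1/26832) = 2978554800/8611 + 418027/4472 = 13323696696097/38508392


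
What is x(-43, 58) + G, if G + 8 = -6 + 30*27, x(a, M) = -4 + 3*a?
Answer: 663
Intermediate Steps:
G = 796 (G = -8 + (-6 + 30*27) = -8 + (-6 + 810) = -8 + 804 = 796)
x(-43, 58) + G = (-4 + 3*(-43)) + 796 = (-4 - 129) + 796 = -133 + 796 = 663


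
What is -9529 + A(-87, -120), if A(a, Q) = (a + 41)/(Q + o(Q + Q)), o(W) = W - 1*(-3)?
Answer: -3401807/357 ≈ -9528.9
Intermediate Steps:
o(W) = 3 + W (o(W) = W + 3 = 3 + W)
A(a, Q) = (41 + a)/(3 + 3*Q) (A(a, Q) = (a + 41)/(Q + (3 + (Q + Q))) = (41 + a)/(Q + (3 + 2*Q)) = (41 + a)/(3 + 3*Q))
-9529 + A(-87, -120) = -9529 + (41 - 87)/(3*(1 - 120)) = -9529 + (⅓)*(-46)/(-119) = -9529 + (⅓)*(-1/119)*(-46) = -9529 + 46/357 = -3401807/357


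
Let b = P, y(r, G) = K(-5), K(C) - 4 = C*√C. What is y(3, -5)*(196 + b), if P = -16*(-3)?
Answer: 976 - 1220*I*√5 ≈ 976.0 - 2728.0*I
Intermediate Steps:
K(C) = 4 + C^(3/2) (K(C) = 4 + C*√C = 4 + C^(3/2))
P = 48
y(r, G) = 4 - 5*I*√5 (y(r, G) = 4 + (-5)^(3/2) = 4 - 5*I*√5)
b = 48
y(3, -5)*(196 + b) = (4 - 5*I*√5)*(196 + 48) = (4 - 5*I*√5)*244 = 976 - 1220*I*√5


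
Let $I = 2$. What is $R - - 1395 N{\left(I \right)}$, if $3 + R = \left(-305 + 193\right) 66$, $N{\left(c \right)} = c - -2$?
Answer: $-1815$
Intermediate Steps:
$N{\left(c \right)} = 2 + c$ ($N{\left(c \right)} = c + 2 = 2 + c$)
$R = -7395$ ($R = -3 + \left(-305 + 193\right) 66 = -3 - 7392 = -7395$)
$R - - 1395 N{\left(I \right)} = -7395 - - 1395 \left(2 + 2\right) = -7395 - \left(-1395\right) 4 = -7395 - -5580 = -7395 + 5580 = -1815$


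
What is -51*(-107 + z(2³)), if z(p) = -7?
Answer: 5814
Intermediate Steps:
-51*(-107 + z(2³)) = -51*(-107 - 7) = -51*(-114) = 5814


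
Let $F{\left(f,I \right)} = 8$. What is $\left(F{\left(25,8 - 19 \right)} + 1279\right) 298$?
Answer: $383526$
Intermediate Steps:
$\left(F{\left(25,8 - 19 \right)} + 1279\right) 298 = \left(8 + 1279\right) 298 = 1287 \cdot 298 = 383526$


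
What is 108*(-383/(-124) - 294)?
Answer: -973971/31 ≈ -31418.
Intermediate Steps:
108*(-383/(-124) - 294) = 108*(-383*(-1/124) - 294) = 108*(383/124 - 294) = 108*(-36073/124) = -973971/31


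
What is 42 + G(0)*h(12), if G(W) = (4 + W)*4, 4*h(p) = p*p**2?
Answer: 6954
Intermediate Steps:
h(p) = p**3/4 (h(p) = (p*p**2)/4 = p**3/4)
G(W) = 16 + 4*W
42 + G(0)*h(12) = 42 + (16 + 4*0)*((1/4)*12**3) = 42 + (16 + 0)*((1/4)*1728) = 42 + 16*432 = 42 + 6912 = 6954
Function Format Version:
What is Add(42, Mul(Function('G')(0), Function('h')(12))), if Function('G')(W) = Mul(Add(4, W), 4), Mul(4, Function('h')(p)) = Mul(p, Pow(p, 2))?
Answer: 6954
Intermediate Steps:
Function('h')(p) = Mul(Rational(1, 4), Pow(p, 3)) (Function('h')(p) = Mul(Rational(1, 4), Mul(p, Pow(p, 2))) = Mul(Rational(1, 4), Pow(p, 3)))
Function('G')(W) = Add(16, Mul(4, W))
Add(42, Mul(Function('G')(0), Function('h')(12))) = Add(42, Mul(Add(16, Mul(4, 0)), Mul(Rational(1, 4), Pow(12, 3)))) = Add(42, Mul(Add(16, 0), Mul(Rational(1, 4), 1728))) = Add(42, Mul(16, 432)) = Add(42, 6912) = 6954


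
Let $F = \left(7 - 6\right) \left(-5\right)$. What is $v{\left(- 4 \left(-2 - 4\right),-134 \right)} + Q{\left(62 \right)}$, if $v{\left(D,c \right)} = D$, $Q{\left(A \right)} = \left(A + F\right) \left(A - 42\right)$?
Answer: $1164$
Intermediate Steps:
$F = -5$ ($F = 1 \left(-5\right) = -5$)
$Q{\left(A \right)} = \left(-42 + A\right) \left(-5 + A\right)$ ($Q{\left(A \right)} = \left(A - 5\right) \left(A - 42\right) = \left(-5 + A\right) \left(-42 + A\right) = \left(-42 + A\right) \left(-5 + A\right)$)
$v{\left(- 4 \left(-2 - 4\right),-134 \right)} + Q{\left(62 \right)} = - 4 \left(-2 - 4\right) + \left(210 + 62^{2} - 2914\right) = \left(-4\right) \left(-6\right) + \left(210 + 3844 - 2914\right) = 24 + 1140 = 1164$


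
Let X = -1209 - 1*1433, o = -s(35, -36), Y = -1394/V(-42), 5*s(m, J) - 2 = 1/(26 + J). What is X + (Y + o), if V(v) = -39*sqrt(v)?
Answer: -132119/50 - 697*I*sqrt(42)/819 ≈ -2642.4 - 5.5154*I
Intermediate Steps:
s(m, J) = 2/5 + 1/(5*(26 + J))
Y = -697*I*sqrt(42)/819 (Y = -1394*I*sqrt(42)/1638 = -697*I*sqrt(42)/819 ≈ -5.5154*I)
o = -19/50 (o = -(53 + 2*(-36))/(5*(26 - 36)) = -(53 - 72)/(5*(-10)) = -(-1)*(-19)/(5*10) = -1*19/50 = -19/50 ≈ -0.38000)
X = -2642 (X = -1209 - 1433 = -2642)
X + (Y + o) = -2642 + (-697*I*sqrt(42)/819 - 19/50) = -2642 + (-19/50 - 697*I*sqrt(42)/819) = -132119/50 - 697*I*sqrt(42)/819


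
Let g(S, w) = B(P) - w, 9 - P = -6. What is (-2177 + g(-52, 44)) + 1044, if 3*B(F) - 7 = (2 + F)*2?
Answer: -3490/3 ≈ -1163.3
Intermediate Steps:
P = 15 (P = 9 - 1*(-6) = 9 + 6 = 15)
B(F) = 11/3 + 2*F/3 (B(F) = 7/3 + ((2 + F)*2)/3 = 7/3 + (4 + 2*F)/3 = 7/3 + (4/3 + 2*F/3) = 11/3 + 2*F/3)
g(S, w) = 41/3 - w (g(S, w) = (11/3 + (⅔)*15) - w = (11/3 + 10) - w = 41/3 - w)
(-2177 + g(-52, 44)) + 1044 = (-2177 + (41/3 - 1*44)) + 1044 = (-2177 + (41/3 - 44)) + 1044 = (-2177 - 91/3) + 1044 = -6622/3 + 1044 = -3490/3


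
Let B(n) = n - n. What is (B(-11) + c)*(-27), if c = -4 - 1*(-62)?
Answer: -1566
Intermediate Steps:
c = 58 (c = -4 + 62 = 58)
B(n) = 0
(B(-11) + c)*(-27) = (0 + 58)*(-27) = 58*(-27) = -1566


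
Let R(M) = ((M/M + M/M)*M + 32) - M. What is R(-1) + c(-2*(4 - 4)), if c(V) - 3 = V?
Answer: 34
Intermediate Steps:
R(M) = 32 + M (R(M) = ((1 + 1)*M + 32) - M = (2*M + 32) - M = (32 + 2*M) - M = 32 + M)
c(V) = 3 + V
R(-1) + c(-2*(4 - 4)) = (32 - 1) + (3 - 2*(4 - 4)) = 31 + (3 - 2*0) = 31 + (3 + 0) = 31 + 3 = 34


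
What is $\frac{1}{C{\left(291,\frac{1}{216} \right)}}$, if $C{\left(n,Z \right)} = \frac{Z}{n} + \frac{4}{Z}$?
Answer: $\frac{62856}{54307585} \approx 0.0011574$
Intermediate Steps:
$C{\left(n,Z \right)} = \frac{4}{Z} + \frac{Z}{n}$
$\frac{1}{C{\left(291,\frac{1}{216} \right)}} = \frac{1}{\frac{4}{\frac{1}{216}} + \frac{1}{216 \cdot 291}} = \frac{1}{4 \frac{1}{\frac{1}{216}} + \frac{1}{216} \cdot \frac{1}{291}} = \frac{1}{4 \cdot 216 + \frac{1}{62856}} = \frac{1}{864 + \frac{1}{62856}} = \frac{1}{\frac{54307585}{62856}} = \frac{62856}{54307585}$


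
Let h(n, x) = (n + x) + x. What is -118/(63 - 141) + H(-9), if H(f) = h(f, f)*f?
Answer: 9536/39 ≈ 244.51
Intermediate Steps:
h(n, x) = n + 2*x
H(f) = 3*f**2 (H(f) = (f + 2*f)*f = (3*f)*f = 3*f**2)
-118/(63 - 141) + H(-9) = -118/(63 - 141) + 3*(-9)**2 = -118/(-78) + 3*81 = -1/78*(-118) + 243 = 59/39 + 243 = 9536/39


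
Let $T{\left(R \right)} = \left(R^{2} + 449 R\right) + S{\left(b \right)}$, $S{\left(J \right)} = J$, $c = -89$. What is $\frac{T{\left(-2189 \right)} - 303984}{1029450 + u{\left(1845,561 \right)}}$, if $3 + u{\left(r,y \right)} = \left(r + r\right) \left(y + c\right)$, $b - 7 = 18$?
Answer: $\frac{3504901}{2771127} \approx 1.2648$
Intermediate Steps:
$b = 25$ ($b = 7 + 18 = 25$)
$T{\left(R \right)} = 25 + R^{2} + 449 R$ ($T{\left(R \right)} = \left(R^{2} + 449 R\right) + 25 = 25 + R^{2} + 449 R$)
$u{\left(r,y \right)} = -3 + 2 r \left(-89 + y\right)$ ($u{\left(r,y \right)} = -3 + \left(r + r\right) \left(y - 89\right) = -3 + 2 r \left(-89 + y\right)$)
$\frac{T{\left(-2189 \right)} - 303984}{1029450 + u{\left(1845,561 \right)}} = \frac{\left(25 + \left(-2189\right)^{2} + 449 \left(-2189\right)\right) - 303984}{1029450 - \left(328413 - 2070090\right)} = \frac{\left(25 + 4791721 - 982861\right) - 303984}{1029450 - -1741677} = \frac{3808885 - 303984}{1029450 + 1741677} = \frac{3504901}{2771127}$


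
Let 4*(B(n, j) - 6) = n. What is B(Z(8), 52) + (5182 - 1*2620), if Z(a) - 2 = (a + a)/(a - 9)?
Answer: 5129/2 ≈ 2564.5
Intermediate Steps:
Z(a) = 2 + 2*a/(-9 + a) (Z(a) = 2 + (a + a)/(a - 9) = 2 + (2*a)/(-9 + a) = 2 + 2*a/(-9 + a))
B(n, j) = 6 + n/4
B(Z(8), 52) + (5182 - 1*2620) = (6 + (2*(-9 + 2*8)/(-9 + 8))/4) + (5182 - 1*2620) = (6 + (2*(-9 + 16)/(-1))/4) + (5182 - 2620) = (6 + (2*(-1)*7)/4) + 2562 = (6 + (¼)*(-14)) + 2562 = (6 - 7/2) + 2562 = 5/2 + 2562 = 5129/2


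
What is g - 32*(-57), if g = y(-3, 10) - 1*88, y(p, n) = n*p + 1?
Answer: 1707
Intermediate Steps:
y(p, n) = 1 + n*p
g = -117 (g = (1 + 10*(-3)) - 1*88 = (1 - 30) - 88 = -29 - 88 = -117)
g - 32*(-57) = -117 - 32*(-57) = -117 + 1824 = 1707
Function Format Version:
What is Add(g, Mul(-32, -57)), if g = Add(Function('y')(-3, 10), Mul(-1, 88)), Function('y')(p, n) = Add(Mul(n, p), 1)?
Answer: 1707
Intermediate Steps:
Function('y')(p, n) = Add(1, Mul(n, p))
g = -117 (g = Add(Add(1, Mul(10, -3)), Mul(-1, 88)) = Add(Add(1, -30), -88) = Add(-29, -88) = -117)
Add(g, Mul(-32, -57)) = Add(-117, Mul(-32, -57)) = Add(-117, 1824) = 1707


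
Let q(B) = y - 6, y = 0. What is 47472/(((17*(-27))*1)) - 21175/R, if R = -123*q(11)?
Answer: -1657543/12546 ≈ -132.12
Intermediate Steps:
q(B) = -6 (q(B) = 0 - 6 = -6)
R = 738 (R = -123*(-6) = 738)
47472/(((17*(-27))*1)) - 21175/R = 47472/(((17*(-27))*1)) - 21175/738 = 47472/((-459*1)) - 21175*1/738 = 47472/(-459) - 21175/738 = 47472*(-1/459) - 21175/738 = -15824/153 - 21175/738 = -1657543/12546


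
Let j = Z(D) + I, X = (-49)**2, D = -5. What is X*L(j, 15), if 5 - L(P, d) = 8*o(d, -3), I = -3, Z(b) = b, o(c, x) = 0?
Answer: 12005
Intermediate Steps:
X = 2401
j = -8 (j = -5 - 3 = -8)
L(P, d) = 5 (L(P, d) = 5 - 8*0 = 5 - 1*0 = 5 + 0 = 5)
X*L(j, 15) = 2401*5 = 12005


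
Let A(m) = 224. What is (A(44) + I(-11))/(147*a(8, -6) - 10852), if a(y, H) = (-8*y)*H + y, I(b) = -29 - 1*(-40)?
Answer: 235/46772 ≈ 0.0050244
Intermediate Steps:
I(b) = 11 (I(b) = -29 + 40 = 11)
a(y, H) = y - 8*H*y (a(y, H) = -8*H*y + y = y - 8*H*y)
(A(44) + I(-11))/(147*a(8, -6) - 10852) = (224 + 11)/(147*(8*(1 - 8*(-6))) - 10852) = 235/(147*(8*(1 + 48)) - 10852) = 235/(147*(8*49) - 10852) = 235/(147*392 - 10852) = 235/(57624 - 10852) = 235/46772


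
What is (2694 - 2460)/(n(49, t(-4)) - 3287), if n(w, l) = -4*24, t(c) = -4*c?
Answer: -234/3383 ≈ -0.069169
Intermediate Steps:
n(w, l) = -96
(2694 - 2460)/(n(49, t(-4)) - 3287) = (2694 - 2460)/(-96 - 3287) = 234/(-3383) = 234*(-1/3383) = -234/3383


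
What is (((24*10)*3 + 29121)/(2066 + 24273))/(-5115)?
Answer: -9947/44907995 ≈ -0.00022150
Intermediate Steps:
(((24*10)*3 + 29121)/(2066 + 24273))/(-5115) = ((240*3 + 29121)/26339)*(-1/5115) = ((720 + 29121)*(1/26339))*(-1/5115) = (29841*(1/26339))*(-1/5115) = (29841/26339)*(-1/5115) = -9947/44907995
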